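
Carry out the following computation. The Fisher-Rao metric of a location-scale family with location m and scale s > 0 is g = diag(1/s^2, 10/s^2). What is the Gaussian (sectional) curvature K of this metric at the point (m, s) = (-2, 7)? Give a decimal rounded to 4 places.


The metric has the form g = (A dm^2 + B ds^2)/s^2 with A = 1, B = 10.
Substitute u = sqrt(A/B)*m: g = B*(du^2 + ds^2)/s^2, i.e. B times the
Poincare upper half-plane metric, which has constant Gaussian curvature -1.
Scaling a 2D metric by a constant c divides the Gaussian curvature by c,
so K = -1/B = -1/(10) = -0.1000 everywhere (the point (m, s) = (-2, 7) is irrelevant:
the curvature is constant).
The requested Gaussian curvature is K = -0.1000.

-0.1000


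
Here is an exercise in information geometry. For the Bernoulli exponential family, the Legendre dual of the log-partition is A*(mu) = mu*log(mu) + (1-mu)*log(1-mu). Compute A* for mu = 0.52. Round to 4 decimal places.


Legendre transform for Bernoulli:
A*(mu) = mu*log(mu) + (1-mu)*log(1-mu).
mu = 0.52, 1-mu = 0.48.
mu*log(mu) = 0.52*log(0.52) = -0.340042.
(1-mu)*log(1-mu) = 0.48*log(0.48) = -0.352305.
A* = -0.340042 + -0.352305 = -0.6923

-0.6923


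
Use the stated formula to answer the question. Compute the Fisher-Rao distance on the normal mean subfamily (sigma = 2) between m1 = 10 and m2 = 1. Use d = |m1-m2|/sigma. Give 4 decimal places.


On the fixed-variance normal subfamily, geodesic distance = |m1-m2|/sigma.
|10 - 1| = 9.
sigma = 2.
d = 9/2 = 4.5000

4.5000


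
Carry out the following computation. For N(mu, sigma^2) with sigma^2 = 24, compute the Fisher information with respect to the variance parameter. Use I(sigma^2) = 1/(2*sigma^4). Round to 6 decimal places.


Fisher information for variance: I(sigma^2) = 1/(2*sigma^4).
sigma^2 = 24, so sigma^4 = 576.
I = 1/(2*576) = 1/1152 = 0.000868

0.000868


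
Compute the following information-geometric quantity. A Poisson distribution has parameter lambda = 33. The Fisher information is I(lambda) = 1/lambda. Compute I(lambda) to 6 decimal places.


Fisher information for Poisson: I(lambda) = 1/lambda.
lambda = 33.
I(lambda) = 1/33 = 0.030303

0.030303


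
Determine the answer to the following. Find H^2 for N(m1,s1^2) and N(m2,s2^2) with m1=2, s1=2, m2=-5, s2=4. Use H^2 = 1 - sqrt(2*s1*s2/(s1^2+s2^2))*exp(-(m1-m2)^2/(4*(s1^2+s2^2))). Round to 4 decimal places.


Squared Hellinger distance for Gaussians:
H^2 = 1 - sqrt(2*s1*s2/(s1^2+s2^2)) * exp(-(m1-m2)^2/(4*(s1^2+s2^2))).
s1^2 = 4, s2^2 = 16, s1^2+s2^2 = 20.
sqrt(2*2*4/(20)) = 0.894427.
(m1-m2)^2 = (7)^2 = 49.
exp(-49/(4*20)) = exp(-0.6125) = 0.541994.
H^2 = 1 - 0.894427*0.541994 = 0.5152

0.5152


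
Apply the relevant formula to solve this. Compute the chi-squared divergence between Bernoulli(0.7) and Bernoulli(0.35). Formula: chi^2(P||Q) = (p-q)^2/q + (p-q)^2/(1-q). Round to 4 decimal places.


Chi-squared divergence between Bernoulli distributions:
chi^2 = (p-q)^2/q + (p-q)^2/(1-q).
p = 0.7, q = 0.35, p-q = 0.35.
(p-q)^2 = 0.1225.
term1 = 0.1225/0.35 = 0.35.
term2 = 0.1225/0.65 = 0.188462.
chi^2 = 0.35 + 0.188462 = 0.5385

0.5385


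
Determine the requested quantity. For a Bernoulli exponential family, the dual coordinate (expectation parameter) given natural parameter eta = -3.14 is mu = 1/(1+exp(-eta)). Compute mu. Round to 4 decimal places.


Dual coordinate (expectation parameter) for Bernoulli:
mu = 1/(1+exp(-eta)).
eta = -3.14.
exp(-eta) = exp(3.14) = 23.103867.
mu = 1/(1+23.103867) = 0.0415

0.0415


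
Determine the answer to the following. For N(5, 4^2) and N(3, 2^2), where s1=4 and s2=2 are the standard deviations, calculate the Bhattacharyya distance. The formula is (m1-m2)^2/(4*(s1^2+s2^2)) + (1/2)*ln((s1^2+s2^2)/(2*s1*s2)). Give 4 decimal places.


Bhattacharyya distance between two Gaussians:
DB = (m1-m2)^2/(4*(s1^2+s2^2)) + (1/2)*ln((s1^2+s2^2)/(2*s1*s2)).
(m1-m2)^2 = (2)^2 = 4.
s1^2+s2^2 = 16 + 4 = 20.
term1 = 4/80 = 0.05.
term2 = 0.5*ln(20/16.0) = 0.111572.
DB = 0.05 + 0.111572 = 0.1616

0.1616


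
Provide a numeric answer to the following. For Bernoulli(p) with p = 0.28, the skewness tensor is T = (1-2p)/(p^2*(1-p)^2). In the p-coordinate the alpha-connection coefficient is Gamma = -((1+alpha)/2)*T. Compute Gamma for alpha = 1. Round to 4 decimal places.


Skewness (Amari-Chentsov) tensor: T = (1-2p)/(p^2*(1-p)^2).
p = 0.28, 1-2p = 0.44, p^2 = 0.0784, (1-p)^2 = 0.5184.
T = 0.44/(0.0784 * 0.5184) = 10.82609.
In the p-coordinate, Gamma^(alpha) = Gamma^(0) - (alpha/2)*T with Gamma^(0) = (1/2)*g'(p) = -T/2,
so Gamma^(alpha) = -((1+alpha)/2)*T.
alpha = 1, -(1+alpha)/2 = -1.0.
Gamma = -1.0 * 10.82609 = -10.8261

-10.8261


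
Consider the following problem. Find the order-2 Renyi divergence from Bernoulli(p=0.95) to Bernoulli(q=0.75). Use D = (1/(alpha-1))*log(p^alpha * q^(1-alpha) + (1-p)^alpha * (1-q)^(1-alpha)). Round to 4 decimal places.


Renyi divergence of order alpha between Bernoulli distributions:
D = (1/(alpha-1))*log(p^alpha * q^(1-alpha) + (1-p)^alpha * (1-q)^(1-alpha)).
alpha = 2, p = 0.95, q = 0.75.
p^alpha * q^(1-alpha) = 0.95^2 * 0.75^-1 = 1.203333.
(1-p)^alpha * (1-q)^(1-alpha) = 0.05^2 * 0.25^-1 = 0.01.
sum = 1.203333 + 0.01 = 1.213333.
D = (1/1)*log(1.213333) = 0.1934

0.1934


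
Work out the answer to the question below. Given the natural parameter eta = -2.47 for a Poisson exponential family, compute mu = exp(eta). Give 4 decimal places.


Expectation parameter for Poisson exponential family:
mu = exp(eta).
eta = -2.47.
mu = exp(-2.47) = 0.0846

0.0846


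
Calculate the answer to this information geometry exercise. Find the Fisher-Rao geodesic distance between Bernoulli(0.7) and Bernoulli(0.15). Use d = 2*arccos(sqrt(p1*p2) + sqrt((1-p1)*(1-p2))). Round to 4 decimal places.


Geodesic distance on Bernoulli manifold:
d(p1,p2) = 2*arccos(sqrt(p1*p2) + sqrt((1-p1)*(1-p2))).
sqrt(p1*p2) = sqrt(0.7*0.15) = 0.324037.
sqrt((1-p1)*(1-p2)) = sqrt(0.3*0.85) = 0.504975.
arg = 0.324037 + 0.504975 = 0.829012.
d = 2*arccos(0.829012) = 1.1869

1.1869


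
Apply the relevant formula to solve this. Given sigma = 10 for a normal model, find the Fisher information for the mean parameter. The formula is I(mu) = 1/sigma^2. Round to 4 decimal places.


The Fisher information for the mean of a normal distribution is I(mu) = 1/sigma^2.
sigma = 10, so sigma^2 = 100.
I(mu) = 1/100 = 0.0100

0.0100


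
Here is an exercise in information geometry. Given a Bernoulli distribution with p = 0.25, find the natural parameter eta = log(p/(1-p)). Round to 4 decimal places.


Natural parameter for Bernoulli: eta = log(p/(1-p)).
p = 0.25, 1-p = 0.75.
p/(1-p) = 0.333333.
eta = log(0.333333) = -1.0986

-1.0986


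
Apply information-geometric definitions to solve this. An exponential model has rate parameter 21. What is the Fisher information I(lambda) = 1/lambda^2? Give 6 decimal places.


Fisher information for exponential: I(lambda) = 1/lambda^2.
lambda = 21, lambda^2 = 441.
I = 1/441 = 0.002268

0.002268


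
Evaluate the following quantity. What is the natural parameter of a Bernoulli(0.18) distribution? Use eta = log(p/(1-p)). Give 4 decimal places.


Natural parameter for Bernoulli: eta = log(p/(1-p)).
p = 0.18, 1-p = 0.82.
p/(1-p) = 0.219512.
eta = log(0.219512) = -1.5163

-1.5163


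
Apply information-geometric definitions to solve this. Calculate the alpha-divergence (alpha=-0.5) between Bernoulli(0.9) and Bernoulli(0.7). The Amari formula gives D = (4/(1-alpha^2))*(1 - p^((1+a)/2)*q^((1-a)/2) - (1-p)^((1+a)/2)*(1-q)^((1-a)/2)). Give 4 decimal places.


Amari alpha-divergence:
D = (4/(1-alpha^2))*(1 - p^((1+a)/2)*q^((1-a)/2) - (1-p)^((1+a)/2)*(1-q)^((1-a)/2)).
alpha = -0.5, p = 0.9, q = 0.7.
e1 = (1+alpha)/2 = 0.25, e2 = (1-alpha)/2 = 0.75.
t1 = p^e1 * q^e2 = 0.9^0.25 * 0.7^0.75 = 0.745391.
t2 = (1-p)^e1 * (1-q)^e2 = 0.1^0.25 * 0.3^0.75 = 0.227951.
4/(1-alpha^2) = 5.333333.
D = 5.333333*(1 - 0.745391 - 0.227951) = 0.1422

0.1422


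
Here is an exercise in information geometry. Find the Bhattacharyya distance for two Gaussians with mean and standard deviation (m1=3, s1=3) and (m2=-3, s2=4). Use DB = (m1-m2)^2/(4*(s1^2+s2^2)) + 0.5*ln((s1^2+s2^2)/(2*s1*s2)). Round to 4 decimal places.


Bhattacharyya distance between two Gaussians:
DB = (m1-m2)^2/(4*(s1^2+s2^2)) + (1/2)*ln((s1^2+s2^2)/(2*s1*s2)).
(m1-m2)^2 = (6)^2 = 36.
s1^2+s2^2 = 9 + 16 = 25.
term1 = 36/100 = 0.36.
term2 = 0.5*ln(25/24.0) = 0.020411.
DB = 0.36 + 0.020411 = 0.3804

0.3804


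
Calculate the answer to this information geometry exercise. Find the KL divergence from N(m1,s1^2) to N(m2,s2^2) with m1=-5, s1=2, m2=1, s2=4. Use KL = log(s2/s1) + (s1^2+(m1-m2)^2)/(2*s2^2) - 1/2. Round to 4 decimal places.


KL divergence between normal distributions:
KL = log(s2/s1) + (s1^2 + (m1-m2)^2)/(2*s2^2) - 1/2.
log(4/2) = 0.693147.
(2^2 + (-5-1)^2)/(2*4^2) = (4 + 36)/32 = 1.25.
KL = 0.693147 + 1.25 - 0.5 = 1.4431

1.4431


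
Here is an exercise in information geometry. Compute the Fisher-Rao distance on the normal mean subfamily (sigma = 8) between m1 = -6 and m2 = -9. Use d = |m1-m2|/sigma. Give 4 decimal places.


On the fixed-variance normal subfamily, geodesic distance = |m1-m2|/sigma.
|-6 - -9| = 3.
sigma = 8.
d = 3/8 = 0.3750

0.3750


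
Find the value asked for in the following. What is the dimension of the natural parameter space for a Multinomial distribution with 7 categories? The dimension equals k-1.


Exponential family dimension calculation:
For Multinomial with k=7 categories, dim = k-1 = 6.

6


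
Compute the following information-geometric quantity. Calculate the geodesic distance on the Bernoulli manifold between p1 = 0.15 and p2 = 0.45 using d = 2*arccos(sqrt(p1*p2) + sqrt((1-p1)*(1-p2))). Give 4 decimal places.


Geodesic distance on Bernoulli manifold:
d(p1,p2) = 2*arccos(sqrt(p1*p2) + sqrt((1-p1)*(1-p2))).
sqrt(p1*p2) = sqrt(0.15*0.45) = 0.259808.
sqrt((1-p1)*(1-p2)) = sqrt(0.85*0.55) = 0.68374.
arg = 0.259808 + 0.68374 = 0.943547.
d = 2*arccos(0.943547) = 0.6752

0.6752


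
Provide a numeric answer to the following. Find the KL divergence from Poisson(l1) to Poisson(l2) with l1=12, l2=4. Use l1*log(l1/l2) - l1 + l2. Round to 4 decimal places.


KL divergence for Poisson:
KL = l1*log(l1/l2) - l1 + l2.
l1 = 12, l2 = 4.
log(12/4) = 1.098612.
l1*log(l1/l2) = 12 * 1.098612 = 13.183347.
KL = 13.183347 - 12 + 4 = 5.1833

5.1833


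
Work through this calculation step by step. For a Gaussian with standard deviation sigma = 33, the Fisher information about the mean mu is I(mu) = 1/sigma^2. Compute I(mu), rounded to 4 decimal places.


The Fisher information for the mean of a normal distribution is I(mu) = 1/sigma^2.
sigma = 33, so sigma^2 = 1089.
I(mu) = 1/1089 = 0.0009

0.0009


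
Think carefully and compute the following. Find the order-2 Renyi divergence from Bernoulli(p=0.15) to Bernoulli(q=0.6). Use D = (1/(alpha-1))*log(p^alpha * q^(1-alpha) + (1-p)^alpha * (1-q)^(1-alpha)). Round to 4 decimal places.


Renyi divergence of order alpha between Bernoulli distributions:
D = (1/(alpha-1))*log(p^alpha * q^(1-alpha) + (1-p)^alpha * (1-q)^(1-alpha)).
alpha = 2, p = 0.15, q = 0.6.
p^alpha * q^(1-alpha) = 0.15^2 * 0.6^-1 = 0.0375.
(1-p)^alpha * (1-q)^(1-alpha) = 0.85^2 * 0.4^-1 = 1.80625.
sum = 0.0375 + 1.80625 = 1.84375.
D = (1/1)*log(1.84375) = 0.6118

0.6118


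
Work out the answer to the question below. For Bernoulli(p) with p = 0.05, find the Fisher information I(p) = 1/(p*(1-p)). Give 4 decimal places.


For Bernoulli(p), Fisher information is I(p) = 1/(p*(1-p)).
p = 0.05, 1-p = 0.95.
p*(1-p) = 0.0475.
I(p) = 1/0.0475 = 21.0526

21.0526


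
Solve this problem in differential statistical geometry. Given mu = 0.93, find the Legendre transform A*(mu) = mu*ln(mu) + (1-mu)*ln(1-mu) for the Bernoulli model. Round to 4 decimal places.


Legendre transform for Bernoulli:
A*(mu) = mu*log(mu) + (1-mu)*log(1-mu).
mu = 0.93, 1-mu = 0.07.
mu*log(mu) = 0.93*log(0.93) = -0.067491.
(1-mu)*log(1-mu) = 0.07*log(0.07) = -0.186148.
A* = -0.067491 + -0.186148 = -0.2536

-0.2536


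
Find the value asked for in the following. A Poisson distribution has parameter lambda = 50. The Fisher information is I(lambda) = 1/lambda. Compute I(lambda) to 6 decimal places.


Fisher information for Poisson: I(lambda) = 1/lambda.
lambda = 50.
I(lambda) = 1/50 = 0.020000

0.020000


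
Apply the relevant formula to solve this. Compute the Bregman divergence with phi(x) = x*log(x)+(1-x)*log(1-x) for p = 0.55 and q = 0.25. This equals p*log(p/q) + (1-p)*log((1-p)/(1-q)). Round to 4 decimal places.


Bregman divergence with negative entropy generator:
D = p*log(p/q) + (1-p)*log((1-p)/(1-q)).
p = 0.55, q = 0.25.
p*log(p/q) = 0.55*log(0.55/0.25) = 0.433652.
(1-p)*log((1-p)/(1-q)) = 0.45*log(0.45/0.75) = -0.229872.
D = 0.433652 + -0.229872 = 0.2038

0.2038


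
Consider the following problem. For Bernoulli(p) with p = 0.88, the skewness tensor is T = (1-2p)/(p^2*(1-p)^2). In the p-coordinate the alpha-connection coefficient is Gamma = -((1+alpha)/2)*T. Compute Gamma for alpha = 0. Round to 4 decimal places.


Skewness (Amari-Chentsov) tensor: T = (1-2p)/(p^2*(1-p)^2).
p = 0.88, 1-2p = -0.76, p^2 = 0.7744, (1-p)^2 = 0.0144.
T = -0.76/(0.7744 * 0.0144) = -68.153122.
In the p-coordinate, Gamma^(alpha) = Gamma^(0) - (alpha/2)*T with Gamma^(0) = (1/2)*g'(p) = -T/2,
so Gamma^(alpha) = -((1+alpha)/2)*T.
alpha = 0, -(1+alpha)/2 = -0.5.
Gamma = -0.5 * -68.153122 = 34.0766

34.0766


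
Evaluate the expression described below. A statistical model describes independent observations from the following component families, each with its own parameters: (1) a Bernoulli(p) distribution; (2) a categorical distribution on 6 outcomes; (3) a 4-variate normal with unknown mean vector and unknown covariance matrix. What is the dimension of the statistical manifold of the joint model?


The dimension of a statistical manifold equals the number of free
(independent) real parameters of the model. For a product of independent
blocks the parameter counts add.
- Bernoulli (p): 1.
- categorical on 6 outcomes (probabilities sum to 1): 6-1 = 5.
- 4-variate normal: 4 (mean) + 4*5/2 = 10 (symmetric covariance) = 14.
Total = 1 + 5 + 14 = 20.
Dimension = 20

20


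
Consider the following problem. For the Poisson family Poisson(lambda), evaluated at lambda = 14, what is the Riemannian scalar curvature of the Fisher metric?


This family has a single free parameter, so its statistical manifold
is 1-dimensional. The Riemann curvature tensor of any 1-dimensional
Riemannian manifold vanishes identically, so R = 0.

0


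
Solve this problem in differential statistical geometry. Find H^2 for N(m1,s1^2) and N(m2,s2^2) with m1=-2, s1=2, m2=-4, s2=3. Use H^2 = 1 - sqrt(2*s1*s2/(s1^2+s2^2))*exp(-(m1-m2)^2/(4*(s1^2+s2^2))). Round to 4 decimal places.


Squared Hellinger distance for Gaussians:
H^2 = 1 - sqrt(2*s1*s2/(s1^2+s2^2)) * exp(-(m1-m2)^2/(4*(s1^2+s2^2))).
s1^2 = 4, s2^2 = 9, s1^2+s2^2 = 13.
sqrt(2*2*3/(13)) = 0.960769.
(m1-m2)^2 = (2)^2 = 4.
exp(-4/(4*13)) = exp(-0.076923) = 0.925961.
H^2 = 1 - 0.960769*0.925961 = 0.1104

0.1104


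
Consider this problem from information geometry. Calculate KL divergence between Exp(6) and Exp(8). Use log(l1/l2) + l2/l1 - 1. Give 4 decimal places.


KL divergence for exponential family:
KL = log(l1/l2) + l2/l1 - 1.
log(6/8) = -0.287682.
8/6 = 1.333333.
KL = -0.287682 + 1.333333 - 1 = 0.0457

0.0457


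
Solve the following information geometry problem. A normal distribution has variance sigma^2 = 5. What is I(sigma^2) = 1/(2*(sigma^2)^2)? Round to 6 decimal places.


Fisher information for variance: I(sigma^2) = 1/(2*sigma^4).
sigma^2 = 5, so sigma^4 = 25.
I = 1/(2*25) = 1/50 = 0.020000

0.020000


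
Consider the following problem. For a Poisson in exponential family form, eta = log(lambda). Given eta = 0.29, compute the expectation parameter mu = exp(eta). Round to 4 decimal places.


Expectation parameter for Poisson exponential family:
mu = exp(eta).
eta = 0.29.
mu = exp(0.29) = 1.3364

1.3364


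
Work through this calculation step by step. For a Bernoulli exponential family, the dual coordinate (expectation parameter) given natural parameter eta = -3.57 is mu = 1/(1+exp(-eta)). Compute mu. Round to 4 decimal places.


Dual coordinate (expectation parameter) for Bernoulli:
mu = 1/(1+exp(-eta)).
eta = -3.57.
exp(-eta) = exp(3.57) = 35.516593.
mu = 1/(1+35.516593) = 0.0274

0.0274


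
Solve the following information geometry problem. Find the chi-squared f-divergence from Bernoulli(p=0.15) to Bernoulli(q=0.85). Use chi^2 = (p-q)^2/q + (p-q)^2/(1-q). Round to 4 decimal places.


Chi-squared divergence between Bernoulli distributions:
chi^2 = (p-q)^2/q + (p-q)^2/(1-q).
p = 0.15, q = 0.85, p-q = -0.7.
(p-q)^2 = 0.49.
term1 = 0.49/0.85 = 0.576471.
term2 = 0.49/0.15 = 3.266667.
chi^2 = 0.576471 + 3.266667 = 3.8431

3.8431


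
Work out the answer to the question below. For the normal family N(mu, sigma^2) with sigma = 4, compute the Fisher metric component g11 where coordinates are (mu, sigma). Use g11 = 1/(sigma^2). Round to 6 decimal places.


For the 2-parameter normal family, the Fisher metric has:
  g11 = 1/sigma^2, g22 = 2/sigma^2.
sigma = 4, sigma^2 = 16.
g11 = 0.062500

0.062500


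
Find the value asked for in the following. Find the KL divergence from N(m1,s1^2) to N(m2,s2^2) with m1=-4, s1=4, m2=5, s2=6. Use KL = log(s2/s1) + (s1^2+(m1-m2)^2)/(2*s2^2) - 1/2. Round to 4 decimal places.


KL divergence between normal distributions:
KL = log(s2/s1) + (s1^2 + (m1-m2)^2)/(2*s2^2) - 1/2.
log(6/4) = 0.405465.
(4^2 + (-4-5)^2)/(2*6^2) = (16 + 81)/72 = 1.347222.
KL = 0.405465 + 1.347222 - 0.5 = 1.2527

1.2527


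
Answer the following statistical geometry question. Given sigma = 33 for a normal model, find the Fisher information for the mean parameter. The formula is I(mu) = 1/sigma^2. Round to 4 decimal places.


The Fisher information for the mean of a normal distribution is I(mu) = 1/sigma^2.
sigma = 33, so sigma^2 = 1089.
I(mu) = 1/1089 = 0.0009

0.0009


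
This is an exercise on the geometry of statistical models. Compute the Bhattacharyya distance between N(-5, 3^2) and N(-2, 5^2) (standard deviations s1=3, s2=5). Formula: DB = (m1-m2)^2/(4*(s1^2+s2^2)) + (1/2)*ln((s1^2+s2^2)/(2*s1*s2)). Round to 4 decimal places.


Bhattacharyya distance between two Gaussians:
DB = (m1-m2)^2/(4*(s1^2+s2^2)) + (1/2)*ln((s1^2+s2^2)/(2*s1*s2)).
(m1-m2)^2 = (-3)^2 = 9.
s1^2+s2^2 = 9 + 25 = 34.
term1 = 9/136 = 0.066176.
term2 = 0.5*ln(34/30.0) = 0.062582.
DB = 0.066176 + 0.062582 = 0.1288

0.1288


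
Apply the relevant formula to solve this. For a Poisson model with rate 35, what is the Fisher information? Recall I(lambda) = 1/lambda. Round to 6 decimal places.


Fisher information for Poisson: I(lambda) = 1/lambda.
lambda = 35.
I(lambda) = 1/35 = 0.028571

0.028571


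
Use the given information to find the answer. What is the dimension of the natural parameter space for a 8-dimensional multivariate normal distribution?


Exponential family dimension calculation:
For 8-dim MVN: mean has 8 params, covariance has 8*9/2 = 36 unique entries.
Total dim = 8 + 36 = 44.

44


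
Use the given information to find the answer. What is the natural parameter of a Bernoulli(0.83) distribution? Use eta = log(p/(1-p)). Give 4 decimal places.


Natural parameter for Bernoulli: eta = log(p/(1-p)).
p = 0.83, 1-p = 0.17.
p/(1-p) = 4.882353.
eta = log(4.882353) = 1.5856

1.5856


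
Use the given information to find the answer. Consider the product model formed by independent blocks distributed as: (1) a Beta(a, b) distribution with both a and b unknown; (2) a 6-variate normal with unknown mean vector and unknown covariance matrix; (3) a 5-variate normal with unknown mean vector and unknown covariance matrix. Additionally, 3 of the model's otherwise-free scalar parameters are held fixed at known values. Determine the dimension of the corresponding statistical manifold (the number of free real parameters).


The dimension of a statistical manifold equals the number of free
(independent) real parameters of the model. For a product of independent
blocks the parameter counts add.
- Beta (a, b): 2.
- 6-variate normal: 6 (mean) + 6*7/2 = 21 (symmetric covariance) = 27.
- 5-variate normal: 5 (mean) + 5*6/2 = 15 (symmetric covariance) = 20.
Total = 2 + 27 + 20 = 49.
3 parameter(s) fixed at known values: 49 - 3 = 46.
Dimension = 46

46


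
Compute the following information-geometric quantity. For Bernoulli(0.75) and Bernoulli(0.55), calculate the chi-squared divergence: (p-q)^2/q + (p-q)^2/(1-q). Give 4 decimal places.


Chi-squared divergence between Bernoulli distributions:
chi^2 = (p-q)^2/q + (p-q)^2/(1-q).
p = 0.75, q = 0.55, p-q = 0.2.
(p-q)^2 = 0.04.
term1 = 0.04/0.55 = 0.072727.
term2 = 0.04/0.45 = 0.088889.
chi^2 = 0.072727 + 0.088889 = 0.1616

0.1616


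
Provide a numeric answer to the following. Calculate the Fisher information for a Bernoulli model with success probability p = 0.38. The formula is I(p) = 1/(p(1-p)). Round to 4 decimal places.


For Bernoulli(p), Fisher information is I(p) = 1/(p*(1-p)).
p = 0.38, 1-p = 0.62.
p*(1-p) = 0.2356.
I(p) = 1/0.2356 = 4.2445

4.2445


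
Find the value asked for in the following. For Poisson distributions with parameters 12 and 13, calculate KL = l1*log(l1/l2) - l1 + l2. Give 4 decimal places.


KL divergence for Poisson:
KL = l1*log(l1/l2) - l1 + l2.
l1 = 12, l2 = 13.
log(12/13) = -0.080043.
l1*log(l1/l2) = 12 * -0.080043 = -0.960512.
KL = -0.960512 - 12 + 13 = 0.0395

0.0395


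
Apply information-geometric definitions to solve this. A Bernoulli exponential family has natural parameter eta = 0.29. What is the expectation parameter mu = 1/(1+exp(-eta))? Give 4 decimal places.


Dual coordinate (expectation parameter) for Bernoulli:
mu = 1/(1+exp(-eta)).
eta = 0.29.
exp(-eta) = exp(-0.29) = 0.748264.
mu = 1/(1+0.748264) = 0.5720

0.5720


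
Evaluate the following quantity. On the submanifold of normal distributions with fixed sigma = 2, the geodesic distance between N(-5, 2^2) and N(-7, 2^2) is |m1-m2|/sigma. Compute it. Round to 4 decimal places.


On the fixed-variance normal subfamily, geodesic distance = |m1-m2|/sigma.
|-5 - -7| = 2.
sigma = 2.
d = 2/2 = 1.0000

1.0000


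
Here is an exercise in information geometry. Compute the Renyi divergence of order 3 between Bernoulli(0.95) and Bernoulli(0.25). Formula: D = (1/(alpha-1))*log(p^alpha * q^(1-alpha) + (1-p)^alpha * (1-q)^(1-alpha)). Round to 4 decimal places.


Renyi divergence of order alpha between Bernoulli distributions:
D = (1/(alpha-1))*log(p^alpha * q^(1-alpha) + (1-p)^alpha * (1-q)^(1-alpha)).
alpha = 3, p = 0.95, q = 0.25.
p^alpha * q^(1-alpha) = 0.95^3 * 0.25^-2 = 13.718.
(1-p)^alpha * (1-q)^(1-alpha) = 0.05^3 * 0.75^-2 = 0.000222.
sum = 13.718 + 0.000222 = 13.718222.
D = (1/2)*log(13.718222) = 1.3094

1.3094


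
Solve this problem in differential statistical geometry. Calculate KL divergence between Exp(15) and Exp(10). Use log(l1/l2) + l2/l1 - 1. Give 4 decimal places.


KL divergence for exponential family:
KL = log(l1/l2) + l2/l1 - 1.
log(15/10) = 0.405465.
10/15 = 0.666667.
KL = 0.405465 + 0.666667 - 1 = 0.0721

0.0721


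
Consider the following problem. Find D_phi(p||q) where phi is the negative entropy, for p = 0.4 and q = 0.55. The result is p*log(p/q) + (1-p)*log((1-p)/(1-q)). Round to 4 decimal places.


Bregman divergence with negative entropy generator:
D = p*log(p/q) + (1-p)*log((1-p)/(1-q)).
p = 0.4, q = 0.55.
p*log(p/q) = 0.4*log(0.4/0.55) = -0.127381.
(1-p)*log((1-p)/(1-q)) = 0.6*log(0.6/0.45) = 0.172609.
D = -0.127381 + 0.172609 = 0.0452

0.0452


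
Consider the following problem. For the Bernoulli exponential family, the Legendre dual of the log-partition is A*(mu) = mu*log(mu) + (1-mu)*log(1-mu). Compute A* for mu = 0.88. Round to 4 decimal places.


Legendre transform for Bernoulli:
A*(mu) = mu*log(mu) + (1-mu)*log(1-mu).
mu = 0.88, 1-mu = 0.12.
mu*log(mu) = 0.88*log(0.88) = -0.112493.
(1-mu)*log(1-mu) = 0.12*log(0.12) = -0.254432.
A* = -0.112493 + -0.254432 = -0.3669

-0.3669


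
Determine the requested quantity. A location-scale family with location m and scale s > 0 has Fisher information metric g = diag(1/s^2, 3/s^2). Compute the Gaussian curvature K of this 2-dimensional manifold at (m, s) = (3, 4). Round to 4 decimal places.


The metric has the form g = (A dm^2 + B ds^2)/s^2 with A = 1, B = 3.
Substitute u = sqrt(A/B)*m: g = B*(du^2 + ds^2)/s^2, i.e. B times the
Poincare upper half-plane metric, which has constant Gaussian curvature -1.
Scaling a 2D metric by a constant c divides the Gaussian curvature by c,
so K = -1/B = -1/(3) = -0.3333 everywhere (the point (m, s) = (3, 4) is irrelevant:
the curvature is constant).
The requested Gaussian curvature is K = -0.3333.

-0.3333


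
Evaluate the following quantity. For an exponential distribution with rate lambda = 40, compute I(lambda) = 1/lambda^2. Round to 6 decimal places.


Fisher information for exponential: I(lambda) = 1/lambda^2.
lambda = 40, lambda^2 = 1600.
I = 1/1600 = 0.000625

0.000625


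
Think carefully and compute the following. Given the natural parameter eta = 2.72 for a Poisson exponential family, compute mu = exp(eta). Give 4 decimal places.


Expectation parameter for Poisson exponential family:
mu = exp(eta).
eta = 2.72.
mu = exp(2.72) = 15.1803

15.1803


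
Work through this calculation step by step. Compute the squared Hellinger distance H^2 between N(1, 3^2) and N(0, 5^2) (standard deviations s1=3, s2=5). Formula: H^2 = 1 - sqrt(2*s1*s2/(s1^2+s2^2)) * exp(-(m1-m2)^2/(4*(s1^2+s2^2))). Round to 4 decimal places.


Squared Hellinger distance for Gaussians:
H^2 = 1 - sqrt(2*s1*s2/(s1^2+s2^2)) * exp(-(m1-m2)^2/(4*(s1^2+s2^2))).
s1^2 = 9, s2^2 = 25, s1^2+s2^2 = 34.
sqrt(2*3*5/(34)) = 0.939336.
(m1-m2)^2 = (1)^2 = 1.
exp(-1/(4*34)) = exp(-0.007353) = 0.992674.
H^2 = 1 - 0.939336*0.992674 = 0.0675

0.0675


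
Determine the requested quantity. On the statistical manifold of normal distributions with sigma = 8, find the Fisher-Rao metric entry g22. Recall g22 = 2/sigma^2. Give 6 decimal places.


For the 2-parameter normal family, the Fisher metric has:
  g11 = 1/sigma^2, g22 = 2/sigma^2.
sigma = 8, sigma^2 = 64.
g22 = 0.031250

0.031250


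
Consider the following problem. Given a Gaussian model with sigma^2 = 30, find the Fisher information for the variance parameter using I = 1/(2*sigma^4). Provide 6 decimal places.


Fisher information for variance: I(sigma^2) = 1/(2*sigma^4).
sigma^2 = 30, so sigma^4 = 900.
I = 1/(2*900) = 1/1800 = 0.000556

0.000556


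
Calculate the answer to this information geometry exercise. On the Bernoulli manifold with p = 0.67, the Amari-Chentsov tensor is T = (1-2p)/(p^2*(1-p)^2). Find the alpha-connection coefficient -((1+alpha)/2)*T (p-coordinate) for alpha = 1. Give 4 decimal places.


Skewness (Amari-Chentsov) tensor: T = (1-2p)/(p^2*(1-p)^2).
p = 0.67, 1-2p = -0.34, p^2 = 0.4489, (1-p)^2 = 0.1089.
T = -0.34/(0.4489 * 0.1089) = -6.955069.
In the p-coordinate, Gamma^(alpha) = Gamma^(0) - (alpha/2)*T with Gamma^(0) = (1/2)*g'(p) = -T/2,
so Gamma^(alpha) = -((1+alpha)/2)*T.
alpha = 1, -(1+alpha)/2 = -1.0.
Gamma = -1.0 * -6.955069 = 6.9551

6.9551


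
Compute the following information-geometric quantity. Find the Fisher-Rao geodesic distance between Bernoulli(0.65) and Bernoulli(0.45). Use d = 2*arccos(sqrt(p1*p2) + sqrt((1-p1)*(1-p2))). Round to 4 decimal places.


Geodesic distance on Bernoulli manifold:
d(p1,p2) = 2*arccos(sqrt(p1*p2) + sqrt((1-p1)*(1-p2))).
sqrt(p1*p2) = sqrt(0.65*0.45) = 0.540833.
sqrt((1-p1)*(1-p2)) = sqrt(0.35*0.55) = 0.438748.
arg = 0.540833 + 0.438748 = 0.979581.
d = 2*arccos(0.979581) = 0.4049

0.4049


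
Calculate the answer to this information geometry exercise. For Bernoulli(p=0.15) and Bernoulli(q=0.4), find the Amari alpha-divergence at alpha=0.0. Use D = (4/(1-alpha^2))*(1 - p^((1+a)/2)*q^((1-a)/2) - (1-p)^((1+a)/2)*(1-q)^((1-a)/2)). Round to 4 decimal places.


Amari alpha-divergence:
D = (4/(1-alpha^2))*(1 - p^((1+a)/2)*q^((1-a)/2) - (1-p)^((1+a)/2)*(1-q)^((1-a)/2)).
alpha = 0.0, p = 0.15, q = 0.4.
e1 = (1+alpha)/2 = 0.5, e2 = (1-alpha)/2 = 0.5.
t1 = p^e1 * q^e2 = 0.15^0.5 * 0.4^0.5 = 0.244949.
t2 = (1-p)^e1 * (1-q)^e2 = 0.85^0.5 * 0.6^0.5 = 0.714143.
4/(1-alpha^2) = 4.0.
D = 4.0*(1 - 0.244949 - 0.714143) = 0.1636

0.1636


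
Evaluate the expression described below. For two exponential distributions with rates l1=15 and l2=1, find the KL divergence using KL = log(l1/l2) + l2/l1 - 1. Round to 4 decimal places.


KL divergence for exponential family:
KL = log(l1/l2) + l2/l1 - 1.
log(15/1) = 2.70805.
1/15 = 0.066667.
KL = 2.70805 + 0.066667 - 1 = 1.7747

1.7747


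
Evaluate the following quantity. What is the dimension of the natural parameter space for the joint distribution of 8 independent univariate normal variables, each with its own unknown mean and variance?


Exponential family dimension calculation:
Each univariate normal has two natural parameters (mu/sigma^2 and -1/(2 sigma^2)).
With 8 independent components, dim = 2 * 8 = 16.

16


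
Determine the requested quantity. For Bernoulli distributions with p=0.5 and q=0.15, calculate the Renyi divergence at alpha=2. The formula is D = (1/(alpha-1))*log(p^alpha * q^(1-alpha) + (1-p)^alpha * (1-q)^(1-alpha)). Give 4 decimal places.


Renyi divergence of order alpha between Bernoulli distributions:
D = (1/(alpha-1))*log(p^alpha * q^(1-alpha) + (1-p)^alpha * (1-q)^(1-alpha)).
alpha = 2, p = 0.5, q = 0.15.
p^alpha * q^(1-alpha) = 0.5^2 * 0.15^-1 = 1.666667.
(1-p)^alpha * (1-q)^(1-alpha) = 0.5^2 * 0.85^-1 = 0.294118.
sum = 1.666667 + 0.294118 = 1.960784.
D = (1/1)*log(1.960784) = 0.6733

0.6733


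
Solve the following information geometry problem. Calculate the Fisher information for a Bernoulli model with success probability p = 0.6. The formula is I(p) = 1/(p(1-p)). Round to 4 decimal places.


For Bernoulli(p), Fisher information is I(p) = 1/(p*(1-p)).
p = 0.6, 1-p = 0.4.
p*(1-p) = 0.24.
I(p) = 1/0.24 = 4.1667

4.1667


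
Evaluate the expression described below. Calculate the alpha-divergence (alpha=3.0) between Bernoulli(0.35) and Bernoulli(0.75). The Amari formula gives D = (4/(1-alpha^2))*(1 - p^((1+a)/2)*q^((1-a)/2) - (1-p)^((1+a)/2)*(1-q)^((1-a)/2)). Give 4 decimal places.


Amari alpha-divergence:
D = (4/(1-alpha^2))*(1 - p^((1+a)/2)*q^((1-a)/2) - (1-p)^((1+a)/2)*(1-q)^((1-a)/2)).
alpha = 3.0, p = 0.35, q = 0.75.
e1 = (1+alpha)/2 = 2.0, e2 = (1-alpha)/2 = -1.0.
t1 = p^e1 * q^e2 = 0.35^2.0 * 0.75^-1.0 = 0.163333.
t2 = (1-p)^e1 * (1-q)^e2 = 0.65^2.0 * 0.25^-1.0 = 1.69.
4/(1-alpha^2) = -0.5.
D = -0.5*(1 - 0.163333 - 1.69) = 0.4267

0.4267


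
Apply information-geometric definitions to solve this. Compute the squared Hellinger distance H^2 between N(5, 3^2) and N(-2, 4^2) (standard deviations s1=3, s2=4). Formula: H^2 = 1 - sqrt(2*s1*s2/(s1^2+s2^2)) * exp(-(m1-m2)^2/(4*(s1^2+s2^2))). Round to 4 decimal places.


Squared Hellinger distance for Gaussians:
H^2 = 1 - sqrt(2*s1*s2/(s1^2+s2^2)) * exp(-(m1-m2)^2/(4*(s1^2+s2^2))).
s1^2 = 9, s2^2 = 16, s1^2+s2^2 = 25.
sqrt(2*3*4/(25)) = 0.979796.
(m1-m2)^2 = (7)^2 = 49.
exp(-49/(4*25)) = exp(-0.49) = 0.612626.
H^2 = 1 - 0.979796*0.612626 = 0.3998

0.3998


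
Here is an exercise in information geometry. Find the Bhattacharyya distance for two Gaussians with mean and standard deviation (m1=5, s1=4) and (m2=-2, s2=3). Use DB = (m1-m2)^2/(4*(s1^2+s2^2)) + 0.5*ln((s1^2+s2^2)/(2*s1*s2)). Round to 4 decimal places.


Bhattacharyya distance between two Gaussians:
DB = (m1-m2)^2/(4*(s1^2+s2^2)) + (1/2)*ln((s1^2+s2^2)/(2*s1*s2)).
(m1-m2)^2 = (7)^2 = 49.
s1^2+s2^2 = 16 + 9 = 25.
term1 = 49/100 = 0.49.
term2 = 0.5*ln(25/24.0) = 0.020411.
DB = 0.49 + 0.020411 = 0.5104

0.5104


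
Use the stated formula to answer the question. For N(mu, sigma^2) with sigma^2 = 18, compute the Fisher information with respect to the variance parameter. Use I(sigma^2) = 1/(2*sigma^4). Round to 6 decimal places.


Fisher information for variance: I(sigma^2) = 1/(2*sigma^4).
sigma^2 = 18, so sigma^4 = 324.
I = 1/(2*324) = 1/648 = 0.001543

0.001543


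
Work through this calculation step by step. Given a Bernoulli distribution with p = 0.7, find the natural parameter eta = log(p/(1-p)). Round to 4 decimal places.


Natural parameter for Bernoulli: eta = log(p/(1-p)).
p = 0.7, 1-p = 0.3.
p/(1-p) = 2.333333.
eta = log(2.333333) = 0.8473

0.8473


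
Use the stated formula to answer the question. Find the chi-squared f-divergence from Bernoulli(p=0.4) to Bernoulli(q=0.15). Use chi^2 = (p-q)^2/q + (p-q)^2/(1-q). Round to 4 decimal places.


Chi-squared divergence between Bernoulli distributions:
chi^2 = (p-q)^2/q + (p-q)^2/(1-q).
p = 0.4, q = 0.15, p-q = 0.25.
(p-q)^2 = 0.0625.
term1 = 0.0625/0.15 = 0.416667.
term2 = 0.0625/0.85 = 0.073529.
chi^2 = 0.416667 + 0.073529 = 0.4902

0.4902


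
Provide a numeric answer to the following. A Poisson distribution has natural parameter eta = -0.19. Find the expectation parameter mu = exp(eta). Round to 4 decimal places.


Expectation parameter for Poisson exponential family:
mu = exp(eta).
eta = -0.19.
mu = exp(-0.19) = 0.8270

0.8270


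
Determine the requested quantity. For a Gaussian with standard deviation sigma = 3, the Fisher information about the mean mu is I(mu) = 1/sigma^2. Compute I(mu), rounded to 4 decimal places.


The Fisher information for the mean of a normal distribution is I(mu) = 1/sigma^2.
sigma = 3, so sigma^2 = 9.
I(mu) = 1/9 = 0.1111

0.1111


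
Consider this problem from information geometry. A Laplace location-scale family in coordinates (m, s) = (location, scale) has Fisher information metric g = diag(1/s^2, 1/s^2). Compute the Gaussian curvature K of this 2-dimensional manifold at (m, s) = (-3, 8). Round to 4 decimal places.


The metric has the form g = (A dm^2 + B ds^2)/s^2 with A = 1, B = 1.
Substitute u = sqrt(A/B)*m: g = B*(du^2 + ds^2)/s^2, i.e. B times the
Poincare upper half-plane metric, which has constant Gaussian curvature -1.
Scaling a 2D metric by a constant c divides the Gaussian curvature by c,
so K = -1/B = -1/(1) = -1.0000 everywhere (the point (m, s) = (-3, 8) is irrelevant:
the curvature is constant).
The requested Gaussian curvature is K = -1.0000.

-1.0000


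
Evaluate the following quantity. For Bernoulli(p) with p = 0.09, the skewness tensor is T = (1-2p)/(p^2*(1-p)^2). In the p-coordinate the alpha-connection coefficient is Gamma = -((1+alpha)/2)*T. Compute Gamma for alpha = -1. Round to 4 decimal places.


Skewness (Amari-Chentsov) tensor: T = (1-2p)/(p^2*(1-p)^2).
p = 0.09, 1-2p = 0.82, p^2 = 0.0081, (1-p)^2 = 0.8281.
T = 0.82/(0.0081 * 0.8281) = 122.249206.
In the p-coordinate, Gamma^(alpha) = Gamma^(0) - (alpha/2)*T with Gamma^(0) = (1/2)*g'(p) = -T/2,
so Gamma^(alpha) = -((1+alpha)/2)*T.
alpha = -1, -(1+alpha)/2 = 0.0.
Gamma = 0.0 * 122.249206 = 0.0000

0.0000


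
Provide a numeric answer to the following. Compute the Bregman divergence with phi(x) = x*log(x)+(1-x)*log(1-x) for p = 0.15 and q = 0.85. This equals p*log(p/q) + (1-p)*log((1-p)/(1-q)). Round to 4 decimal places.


Bregman divergence with negative entropy generator:
D = p*log(p/q) + (1-p)*log((1-p)/(1-q)).
p = 0.15, q = 0.85.
p*log(p/q) = 0.15*log(0.15/0.85) = -0.26019.
(1-p)*log((1-p)/(1-q)) = 0.85*log(0.85/0.15) = 1.474411.
D = -0.26019 + 1.474411 = 1.2142

1.2142


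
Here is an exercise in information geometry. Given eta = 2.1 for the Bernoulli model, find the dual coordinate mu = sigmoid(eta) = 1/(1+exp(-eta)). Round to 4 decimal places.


Dual coordinate (expectation parameter) for Bernoulli:
mu = 1/(1+exp(-eta)).
eta = 2.1.
exp(-eta) = exp(-2.1) = 0.122456.
mu = 1/(1+0.122456) = 0.8909

0.8909


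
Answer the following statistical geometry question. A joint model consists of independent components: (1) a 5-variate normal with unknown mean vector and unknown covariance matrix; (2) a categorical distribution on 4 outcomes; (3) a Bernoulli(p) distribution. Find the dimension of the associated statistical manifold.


The dimension of a statistical manifold equals the number of free
(independent) real parameters of the model. For a product of independent
blocks the parameter counts add.
- 5-variate normal: 5 (mean) + 5*6/2 = 15 (symmetric covariance) = 20.
- categorical on 4 outcomes (probabilities sum to 1): 4-1 = 3.
- Bernoulli (p): 1.
Total = 20 + 3 + 1 = 24.
Dimension = 24

24


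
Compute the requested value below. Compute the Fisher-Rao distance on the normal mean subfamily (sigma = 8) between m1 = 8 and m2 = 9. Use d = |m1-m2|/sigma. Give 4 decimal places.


On the fixed-variance normal subfamily, geodesic distance = |m1-m2|/sigma.
|8 - 9| = 1.
sigma = 8.
d = 1/8 = 0.1250

0.1250


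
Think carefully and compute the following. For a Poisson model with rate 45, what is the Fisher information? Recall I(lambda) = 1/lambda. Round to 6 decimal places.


Fisher information for Poisson: I(lambda) = 1/lambda.
lambda = 45.
I(lambda) = 1/45 = 0.022222

0.022222


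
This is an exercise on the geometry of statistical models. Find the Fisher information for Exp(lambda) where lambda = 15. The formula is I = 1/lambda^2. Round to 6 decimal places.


Fisher information for exponential: I(lambda) = 1/lambda^2.
lambda = 15, lambda^2 = 225.
I = 1/225 = 0.004444

0.004444


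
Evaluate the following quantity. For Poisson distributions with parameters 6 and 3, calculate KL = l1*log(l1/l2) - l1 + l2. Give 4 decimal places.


KL divergence for Poisson:
KL = l1*log(l1/l2) - l1 + l2.
l1 = 6, l2 = 3.
log(6/3) = 0.693147.
l1*log(l1/l2) = 6 * 0.693147 = 4.158883.
KL = 4.158883 - 6 + 3 = 1.1589

1.1589


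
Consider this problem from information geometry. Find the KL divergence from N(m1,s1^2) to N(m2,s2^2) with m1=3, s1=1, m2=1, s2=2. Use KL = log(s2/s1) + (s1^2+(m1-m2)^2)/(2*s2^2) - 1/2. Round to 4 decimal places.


KL divergence between normal distributions:
KL = log(s2/s1) + (s1^2 + (m1-m2)^2)/(2*s2^2) - 1/2.
log(2/1) = 0.693147.
(1^2 + (3-1)^2)/(2*2^2) = (1 + 4)/8 = 0.625.
KL = 0.693147 + 0.625 - 0.5 = 0.8181

0.8181


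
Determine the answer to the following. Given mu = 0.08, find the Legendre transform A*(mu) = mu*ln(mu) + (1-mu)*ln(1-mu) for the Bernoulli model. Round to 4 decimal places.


Legendre transform for Bernoulli:
A*(mu) = mu*log(mu) + (1-mu)*log(1-mu).
mu = 0.08, 1-mu = 0.92.
mu*log(mu) = 0.08*log(0.08) = -0.202058.
(1-mu)*log(1-mu) = 0.92*log(0.92) = -0.076711.
A* = -0.202058 + -0.076711 = -0.2788

-0.2788


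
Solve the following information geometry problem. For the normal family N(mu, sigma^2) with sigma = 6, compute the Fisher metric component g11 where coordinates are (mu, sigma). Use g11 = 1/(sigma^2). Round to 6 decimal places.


For the 2-parameter normal family, the Fisher metric has:
  g11 = 1/sigma^2, g22 = 2/sigma^2.
sigma = 6, sigma^2 = 36.
g11 = 0.027778

0.027778


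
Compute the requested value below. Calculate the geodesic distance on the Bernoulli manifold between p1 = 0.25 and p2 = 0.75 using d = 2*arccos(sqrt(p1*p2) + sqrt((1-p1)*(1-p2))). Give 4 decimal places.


Geodesic distance on Bernoulli manifold:
d(p1,p2) = 2*arccos(sqrt(p1*p2) + sqrt((1-p1)*(1-p2))).
sqrt(p1*p2) = sqrt(0.25*0.75) = 0.433013.
sqrt((1-p1)*(1-p2)) = sqrt(0.75*0.25) = 0.433013.
arg = 0.433013 + 0.433013 = 0.866025.
d = 2*arccos(0.866025) = 1.0472

1.0472


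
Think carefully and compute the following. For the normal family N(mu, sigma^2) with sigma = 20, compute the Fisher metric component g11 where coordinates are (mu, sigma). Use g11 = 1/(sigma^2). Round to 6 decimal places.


For the 2-parameter normal family, the Fisher metric has:
  g11 = 1/sigma^2, g22 = 2/sigma^2.
sigma = 20, sigma^2 = 400.
g11 = 0.002500

0.002500


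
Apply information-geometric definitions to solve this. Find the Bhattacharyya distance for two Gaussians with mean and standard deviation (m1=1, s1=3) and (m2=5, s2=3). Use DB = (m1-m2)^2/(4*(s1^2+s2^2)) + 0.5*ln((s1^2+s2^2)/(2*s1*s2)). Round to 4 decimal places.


Bhattacharyya distance between two Gaussians:
DB = (m1-m2)^2/(4*(s1^2+s2^2)) + (1/2)*ln((s1^2+s2^2)/(2*s1*s2)).
(m1-m2)^2 = (-4)^2 = 16.
s1^2+s2^2 = 9 + 9 = 18.
term1 = 16/72 = 0.222222.
term2 = 0.5*ln(18/18.0) = 0.0.
DB = 0.222222 + 0.0 = 0.2222

0.2222
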